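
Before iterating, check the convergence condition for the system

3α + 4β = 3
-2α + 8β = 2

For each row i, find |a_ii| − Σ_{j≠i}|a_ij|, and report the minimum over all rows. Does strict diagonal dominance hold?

-1

row 1: |3| − (4) = -1
row 2: |8| − (2) = 6
minimum over rows = -1 → not strictly diagonally dominant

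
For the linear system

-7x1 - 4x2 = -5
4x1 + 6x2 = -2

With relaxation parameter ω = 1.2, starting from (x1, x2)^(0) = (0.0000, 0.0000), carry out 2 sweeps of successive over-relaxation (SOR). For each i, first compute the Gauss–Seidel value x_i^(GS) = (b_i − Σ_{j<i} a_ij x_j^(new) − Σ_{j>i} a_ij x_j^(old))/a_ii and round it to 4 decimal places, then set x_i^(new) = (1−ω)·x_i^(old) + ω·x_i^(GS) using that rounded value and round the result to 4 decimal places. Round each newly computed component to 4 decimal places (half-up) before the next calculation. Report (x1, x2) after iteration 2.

Iteration 1:
  x1: GS value = (-5 - (-4)·0.0000) / (-7) = 0.7143;  x1 ← (1−ω)·0.0000 + ω·0.7143 = 0.8572
  x2: GS value = (-2 - (4)·0.8572) / (6) = -0.9048;  x2 ← (1−ω)·0.0000 + ω·-0.9048 = -1.0858
Iteration 2:
  x1: GS value = (-5 - (-4)·-1.0858) / (-7) = 1.3347;  x1 ← (1−ω)·0.8572 + ω·1.3347 = 1.4302
  x2: GS value = (-2 - (4)·1.4302) / (6) = -1.2868;  x2 ← (1−ω)·-1.0858 + ω·-1.2868 = -1.3270

(1.4302, -1.3270)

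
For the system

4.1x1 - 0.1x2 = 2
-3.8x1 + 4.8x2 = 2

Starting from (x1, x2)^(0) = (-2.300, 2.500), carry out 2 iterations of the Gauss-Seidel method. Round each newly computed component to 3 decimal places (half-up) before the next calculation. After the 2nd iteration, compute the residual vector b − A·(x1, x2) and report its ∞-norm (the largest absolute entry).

0.005

Iteration 1:
  x1 = (2 - (-0.1)·2.500) / (4.1) = 0.549
  x2 = (2 - (-3.8)·0.549) / (4.8) = 0.851
Iteration 2:
  x1 = (2 - (-0.1)·0.851) / (4.1) = 0.509
  x2 = (2 - (-3.8)·0.509) / (4.8) = 0.820
Residual b − A·x = (-0.005, -0.002); ∞-norm = 0.005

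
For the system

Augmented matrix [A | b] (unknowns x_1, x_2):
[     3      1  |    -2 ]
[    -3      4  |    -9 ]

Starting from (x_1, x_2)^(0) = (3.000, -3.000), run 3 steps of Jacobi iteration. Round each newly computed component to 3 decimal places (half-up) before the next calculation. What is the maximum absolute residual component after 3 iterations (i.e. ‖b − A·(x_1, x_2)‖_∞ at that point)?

Iteration 1:
  x_1 = (-2 - (1)·-3.000) / (3) = 0.333
  x_2 = (-9 - (-3)·3.000) / (4) = 0.000
Iteration 2:
  x_1 = (-2 - (1)·0.000) / (3) = -0.667
  x_2 = (-9 - (-3)·0.333) / (4) = -2.000
Iteration 3:
  x_1 = (-2 - (1)·-2.000) / (3) = 0.000
  x_2 = (-9 - (-3)·-0.667) / (4) = -2.750
Residual b − A·x = (0.750, 2.000); ∞-norm = 2.000

2.000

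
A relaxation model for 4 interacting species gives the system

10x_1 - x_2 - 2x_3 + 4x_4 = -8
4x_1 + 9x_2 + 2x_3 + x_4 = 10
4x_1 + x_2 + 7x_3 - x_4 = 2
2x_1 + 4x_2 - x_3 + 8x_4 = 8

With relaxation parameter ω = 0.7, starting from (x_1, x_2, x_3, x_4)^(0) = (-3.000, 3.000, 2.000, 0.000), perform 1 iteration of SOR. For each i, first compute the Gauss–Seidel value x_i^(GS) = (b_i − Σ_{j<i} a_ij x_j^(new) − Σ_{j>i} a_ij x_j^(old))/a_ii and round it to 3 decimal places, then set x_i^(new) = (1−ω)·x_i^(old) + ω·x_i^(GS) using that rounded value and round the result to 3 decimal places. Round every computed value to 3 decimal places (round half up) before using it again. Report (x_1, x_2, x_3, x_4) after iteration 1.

(-0.970, 1.669, 1.021, 0.375)

Iteration 1:
  x_1: GS value = (-8 - (-1)·3.000 - (-2)·2.000 - (4)·0.000) / (10) = -0.100;  x_1 ← (1−ω)·-3.000 + ω·-0.100 = -0.970
  x_2: GS value = (10 - (4)·-0.970 - (2)·2.000 - (1)·0.000) / (9) = 1.098;  x_2 ← (1−ω)·3.000 + ω·1.098 = 1.669
  x_3: GS value = (2 - (4)·-0.970 - (1)·1.669 - (-1)·0.000) / (7) = 0.602;  x_3 ← (1−ω)·2.000 + ω·0.602 = 1.021
  x_4: GS value = (8 - (2)·-0.970 - (4)·1.669 - (-1)·1.021) / (8) = 0.536;  x_4 ← (1−ω)·0.000 + ω·0.536 = 0.375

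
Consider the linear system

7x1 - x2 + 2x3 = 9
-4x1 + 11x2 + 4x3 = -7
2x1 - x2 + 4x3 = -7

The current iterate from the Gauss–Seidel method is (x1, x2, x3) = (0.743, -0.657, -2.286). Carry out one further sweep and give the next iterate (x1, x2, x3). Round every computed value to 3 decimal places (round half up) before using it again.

(1.845, 0.866, -2.456)

One sweep:
  x1 = (9 - (-1)·-0.657 - (2)·-2.286) / (7) = 1.845
  x2 = (-7 - (-4)·1.845 - (4)·-2.286) / (11) = 0.866
  x3 = (-7 - (2)·1.845 - (-1)·0.866) / (4) = -2.456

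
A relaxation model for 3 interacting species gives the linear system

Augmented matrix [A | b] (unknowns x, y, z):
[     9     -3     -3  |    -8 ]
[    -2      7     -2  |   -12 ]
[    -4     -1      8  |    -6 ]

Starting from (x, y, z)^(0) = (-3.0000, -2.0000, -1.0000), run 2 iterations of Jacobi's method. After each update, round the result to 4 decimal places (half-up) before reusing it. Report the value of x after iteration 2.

-2.6746

Iteration 1:
  x = (-8 - (-3)·-2.0000 - (-3)·-1.0000) / (9) = -1.8889
  y = (-12 - (-2)·-3.0000 - (-2)·-1.0000) / (7) = -2.8571
  z = (-6 - (-4)·-3.0000 - (-1)·-2.0000) / (8) = -2.5000
Iteration 2:
  x = (-8 - (-3)·-2.8571 - (-3)·-2.5000) / (9) = -2.6746
  y = (-12 - (-2)·-1.8889 - (-2)·-2.5000) / (7) = -2.9683
  z = (-6 - (-4)·-1.8889 - (-1)·-2.8571) / (8) = -2.0516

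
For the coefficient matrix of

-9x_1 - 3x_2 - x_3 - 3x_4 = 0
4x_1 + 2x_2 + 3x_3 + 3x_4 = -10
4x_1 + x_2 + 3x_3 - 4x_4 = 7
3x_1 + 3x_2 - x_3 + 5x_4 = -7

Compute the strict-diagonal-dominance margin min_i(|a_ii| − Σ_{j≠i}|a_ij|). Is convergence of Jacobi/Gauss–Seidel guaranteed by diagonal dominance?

-8

row 1: |-9| − (3+1+3) = 2
row 2: |2| − (4+3+3) = -8
row 3: |3| − (4+1+4) = -6
row 4: |5| − (3+3+1) = -2
minimum over rows = -8 → not strictly diagonally dominant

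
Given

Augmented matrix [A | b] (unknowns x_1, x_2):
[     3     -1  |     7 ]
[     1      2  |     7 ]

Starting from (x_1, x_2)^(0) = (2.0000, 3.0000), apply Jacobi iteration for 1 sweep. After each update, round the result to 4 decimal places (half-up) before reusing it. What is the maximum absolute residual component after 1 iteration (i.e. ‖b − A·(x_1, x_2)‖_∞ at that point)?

1.3333

Iteration 1:
  x_1 = (7 - (-1)·3.0000) / (3) = 3.3333
  x_2 = (7 - (1)·2.0000) / (2) = 2.5000
Residual b − A·x = (-0.4999, -1.3333); ∞-norm = 1.3333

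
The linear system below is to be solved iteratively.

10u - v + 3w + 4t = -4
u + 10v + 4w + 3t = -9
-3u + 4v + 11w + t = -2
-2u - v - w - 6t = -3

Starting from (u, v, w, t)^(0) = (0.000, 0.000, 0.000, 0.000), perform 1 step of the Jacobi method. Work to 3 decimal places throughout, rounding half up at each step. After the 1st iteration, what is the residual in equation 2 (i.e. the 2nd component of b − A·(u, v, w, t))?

-0.372

Iteration 1:
  u = (-4 - (-1)·0.000 - (3)·0.000 - (4)·0.000) / (10) = -0.400
  v = (-9 - (1)·0.000 - (4)·0.000 - (3)·0.000) / (10) = -0.900
  w = (-2 - (-3)·0.000 - (4)·0.000 - (1)·0.000) / (11) = -0.182
  t = (-3 - (-2)·0.000 - (-1)·0.000 - (-1)·0.000) / (-6) = 0.500
Residual b − A·x = (-2.354, -0.372, 1.902, -1.882)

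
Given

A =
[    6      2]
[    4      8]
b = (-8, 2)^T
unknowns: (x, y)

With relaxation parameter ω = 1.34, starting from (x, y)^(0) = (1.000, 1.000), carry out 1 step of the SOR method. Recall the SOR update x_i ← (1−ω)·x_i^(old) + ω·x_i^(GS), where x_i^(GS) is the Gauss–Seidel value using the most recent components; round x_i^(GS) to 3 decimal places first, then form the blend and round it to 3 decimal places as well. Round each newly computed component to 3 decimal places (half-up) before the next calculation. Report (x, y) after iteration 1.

Iteration 1:
  x: GS value = (-8 - (2)·1.000) / (6) = -1.667;  x ← (1−ω)·1.000 + ω·-1.667 = -2.574
  y: GS value = (2 - (4)·-2.574) / (8) = 1.537;  y ← (1−ω)·1.000 + ω·1.537 = 1.720

(-2.574, 1.720)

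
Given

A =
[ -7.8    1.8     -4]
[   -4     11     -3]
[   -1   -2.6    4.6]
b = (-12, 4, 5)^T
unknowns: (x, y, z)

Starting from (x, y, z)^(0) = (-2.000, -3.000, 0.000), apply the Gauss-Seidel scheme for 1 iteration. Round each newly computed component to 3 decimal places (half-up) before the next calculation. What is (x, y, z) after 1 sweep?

Iteration 1:
  x = (-12 - (1.8)·-3.000 - (-4)·0.000) / (-7.8) = 0.846
  y = (4 - (-4)·0.846 - (-3)·0.000) / (11) = 0.671
  z = (5 - (-1)·0.846 - (-2.6)·0.671) / (4.6) = 1.650

(0.846, 0.671, 1.650)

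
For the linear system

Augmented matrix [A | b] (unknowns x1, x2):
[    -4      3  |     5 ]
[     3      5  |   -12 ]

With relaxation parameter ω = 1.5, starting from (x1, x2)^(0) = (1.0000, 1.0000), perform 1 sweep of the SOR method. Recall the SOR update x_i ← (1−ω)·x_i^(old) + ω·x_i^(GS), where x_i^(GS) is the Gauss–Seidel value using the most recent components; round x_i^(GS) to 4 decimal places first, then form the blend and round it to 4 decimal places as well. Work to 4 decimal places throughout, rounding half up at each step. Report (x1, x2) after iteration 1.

(-1.2500, -2.9750)

Iteration 1:
  x1: GS value = (5 - (3)·1.0000) / (-4) = -0.5000;  x1 ← (1−ω)·1.0000 + ω·-0.5000 = -1.2500
  x2: GS value = (-12 - (3)·-1.2500) / (5) = -1.6500;  x2 ← (1−ω)·1.0000 + ω·-1.6500 = -2.9750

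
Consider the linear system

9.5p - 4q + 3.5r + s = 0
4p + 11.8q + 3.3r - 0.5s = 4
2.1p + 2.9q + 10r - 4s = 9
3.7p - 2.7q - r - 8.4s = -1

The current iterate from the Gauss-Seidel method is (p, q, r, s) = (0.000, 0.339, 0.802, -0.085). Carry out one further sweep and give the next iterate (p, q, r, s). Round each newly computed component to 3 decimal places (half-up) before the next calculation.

(-0.144, 0.160, 0.850, -0.097)

One sweep:
  p = (0 - (-4)·0.339 - (3.5)·0.802 - (1)·-0.085) / (9.5) = -0.144
  q = (4 - (4)·-0.144 - (3.3)·0.802 - (-0.5)·-0.085) / (11.8) = 0.160
  r = (9 - (2.1)·-0.144 - (2.9)·0.160 - (-4)·-0.085) / (10) = 0.850
  s = (-1 - (3.7)·-0.144 - (-2.7)·0.160 - (-1)·0.850) / (-8.4) = -0.097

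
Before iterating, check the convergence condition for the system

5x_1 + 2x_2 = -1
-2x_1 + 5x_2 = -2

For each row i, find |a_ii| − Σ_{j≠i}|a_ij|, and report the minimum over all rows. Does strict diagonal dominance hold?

row 1: |5| − (2) = 3
row 2: |5| − (2) = 3
minimum over rows = 3 → strictly diagonally dominant (convergence guaranteed)

3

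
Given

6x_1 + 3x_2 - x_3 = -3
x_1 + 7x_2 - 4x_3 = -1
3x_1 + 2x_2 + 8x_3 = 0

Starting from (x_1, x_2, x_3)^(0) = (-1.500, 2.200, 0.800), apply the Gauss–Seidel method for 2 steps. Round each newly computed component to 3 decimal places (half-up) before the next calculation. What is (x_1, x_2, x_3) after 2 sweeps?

Iteration 1:
  x_1 = (-3 - (3)·2.200 - (-1)·0.800) / (6) = -1.467
  x_2 = (-1 - (1)·-1.467 - (-4)·0.800) / (7) = 0.524
  x_3 = (0 - (3)·-1.467 - (2)·0.524) / (8) = 0.419
Iteration 2:
  x_1 = (-3 - (3)·0.524 - (-1)·0.419) / (6) = -0.692
  x_2 = (-1 - (1)·-0.692 - (-4)·0.419) / (7) = 0.195
  x_3 = (0 - (3)·-0.692 - (2)·0.195) / (8) = 0.211

(-0.692, 0.195, 0.211)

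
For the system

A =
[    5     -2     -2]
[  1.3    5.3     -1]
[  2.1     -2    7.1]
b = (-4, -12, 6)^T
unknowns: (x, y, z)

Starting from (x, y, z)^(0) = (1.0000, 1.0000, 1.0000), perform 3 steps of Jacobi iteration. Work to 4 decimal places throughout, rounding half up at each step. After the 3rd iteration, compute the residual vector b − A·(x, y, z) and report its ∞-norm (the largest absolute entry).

1.3892

Iteration 1:
  x = (-4 - (-2)·1.0000 - (-2)·1.0000) / (5) = 0.0000
  y = (-12 - (1.3)·1.0000 - (-1)·1.0000) / (5.3) = -2.3208
  z = (6 - (2.1)·1.0000 - (-2)·1.0000) / (7.1) = 0.8310
Iteration 2:
  x = (-4 - (-2)·-2.3208 - (-2)·0.8310) / (5) = -1.3959
  y = (-12 - (1.3)·0.0000 - (-1)·0.8310) / (5.3) = -2.1074
  z = (6 - (2.1)·0.0000 - (-2)·-2.3208) / (7.1) = 0.1913
Iteration 3:
  x = (-4 - (-2)·-2.1074 - (-2)·0.1913) / (5) = -1.5664
  y = (-12 - (1.3)·-1.3959 - (-1)·0.1913) / (5.3) = -1.8857
  z = (6 - (2.1)·-1.3959 - (-2)·-2.1074) / (7.1) = 0.6643
Residual b − A·x = (1.3892, 0.6948, 0.8015); ∞-norm = 1.3892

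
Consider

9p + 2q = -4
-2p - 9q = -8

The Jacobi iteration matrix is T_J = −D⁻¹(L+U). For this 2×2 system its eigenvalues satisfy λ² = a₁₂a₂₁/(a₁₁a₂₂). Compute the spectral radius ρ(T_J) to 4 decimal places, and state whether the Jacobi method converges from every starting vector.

a₁₂a₂₁/(a₁₁a₂₂) = (2)·(-2) / ((9)·(-9)) = 0.049383
ρ = √|0.049383| = √0.049383 = 0.2222
ρ < 1, so Jacobi converges

0.2222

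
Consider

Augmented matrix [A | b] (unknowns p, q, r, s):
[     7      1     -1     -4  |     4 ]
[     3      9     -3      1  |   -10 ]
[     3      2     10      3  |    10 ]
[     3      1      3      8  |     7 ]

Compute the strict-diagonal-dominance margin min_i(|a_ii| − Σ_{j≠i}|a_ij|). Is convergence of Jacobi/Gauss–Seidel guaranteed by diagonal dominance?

row 1: |7| − (1+1+4) = 1
row 2: |9| − (3+3+1) = 2
row 3: |10| − (3+2+3) = 2
row 4: |8| − (3+1+3) = 1
minimum over rows = 1 → strictly diagonally dominant (convergence guaranteed)

1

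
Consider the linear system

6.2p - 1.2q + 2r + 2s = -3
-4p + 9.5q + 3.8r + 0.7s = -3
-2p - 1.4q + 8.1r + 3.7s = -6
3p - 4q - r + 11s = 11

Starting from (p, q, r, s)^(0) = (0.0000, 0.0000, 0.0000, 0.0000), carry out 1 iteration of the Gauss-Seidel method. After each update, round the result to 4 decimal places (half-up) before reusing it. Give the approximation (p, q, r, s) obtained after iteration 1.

(-0.4839, -0.5195, -0.9500, 0.8567)

Iteration 1:
  p = (-3 - (-1.2)·0.0000 - (2)·0.0000 - (2)·0.0000) / (6.2) = -0.4839
  q = (-3 - (-4)·-0.4839 - (3.8)·0.0000 - (0.7)·0.0000) / (9.5) = -0.5195
  r = (-6 - (-2)·-0.4839 - (-1.4)·-0.5195 - (3.7)·0.0000) / (8.1) = -0.9500
  s = (11 - (3)·-0.4839 - (-4)·-0.5195 - (-1)·-0.9500) / (11) = 0.8567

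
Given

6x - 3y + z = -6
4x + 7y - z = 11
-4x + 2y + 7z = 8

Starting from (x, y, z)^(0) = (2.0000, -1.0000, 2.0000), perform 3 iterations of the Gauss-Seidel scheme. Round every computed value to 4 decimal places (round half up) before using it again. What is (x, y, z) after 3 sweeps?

(-0.6220, 2.0906, 0.1901)

Iteration 1:
  x = (-6 - (-3)·-1.0000 - (1)·2.0000) / (6) = -1.8333
  y = (11 - (4)·-1.8333 - (-1)·2.0000) / (7) = 2.9047
  z = (8 - (-4)·-1.8333 - (2)·2.9047) / (7) = -0.7347
Iteration 2:
  x = (-6 - (-3)·2.9047 - (1)·-0.7347) / (6) = 0.5748
  y = (11 - (4)·0.5748 - (-1)·-0.7347) / (7) = 1.1380
  z = (8 - (-4)·0.5748 - (2)·1.1380) / (7) = 1.1462
Iteration 3:
  x = (-6 - (-3)·1.1380 - (1)·1.1462) / (6) = -0.6220
  y = (11 - (4)·-0.6220 - (-1)·1.1462) / (7) = 2.0906
  z = (8 - (-4)·-0.6220 - (2)·2.0906) / (7) = 0.1901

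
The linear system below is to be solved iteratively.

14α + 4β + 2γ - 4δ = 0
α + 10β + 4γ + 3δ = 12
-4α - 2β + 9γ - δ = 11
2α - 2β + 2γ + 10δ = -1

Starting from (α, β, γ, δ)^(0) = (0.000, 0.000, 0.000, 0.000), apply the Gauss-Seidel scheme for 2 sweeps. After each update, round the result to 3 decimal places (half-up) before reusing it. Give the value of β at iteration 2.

0.712

Iteration 1:
  α = (0 - (4)·0.000 - (2)·0.000 - (-4)·0.000) / (14) = 0.000
  β = (12 - (1)·0.000 - (4)·0.000 - (3)·0.000) / (10) = 1.200
  γ = (11 - (-4)·0.000 - (-2)·1.200 - (-1)·0.000) / (9) = 1.489
  δ = (-1 - (2)·0.000 - (-2)·1.200 - (2)·1.489) / (10) = -0.158
Iteration 2:
  α = (0 - (4)·1.200 - (2)·1.489 - (-4)·-0.158) / (14) = -0.601
  β = (12 - (1)·-0.601 - (4)·1.489 - (3)·-0.158) / (10) = 0.712
  γ = (11 - (-4)·-0.601 - (-2)·0.712 - (-1)·-0.158) / (9) = 1.096
  δ = (-1 - (2)·-0.601 - (-2)·0.712 - (2)·1.096) / (10) = -0.057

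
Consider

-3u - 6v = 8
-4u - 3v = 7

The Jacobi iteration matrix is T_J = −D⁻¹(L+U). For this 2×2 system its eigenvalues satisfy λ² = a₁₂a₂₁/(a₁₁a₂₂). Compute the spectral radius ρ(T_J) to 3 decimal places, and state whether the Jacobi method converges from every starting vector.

a₁₂a₂₁/(a₁₁a₂₂) = (-6)·(-4) / ((-3)·(-3)) = 2.666667
ρ = √|2.666667| = √2.666667 = 1.633
ρ > 1, so Jacobi diverges

1.633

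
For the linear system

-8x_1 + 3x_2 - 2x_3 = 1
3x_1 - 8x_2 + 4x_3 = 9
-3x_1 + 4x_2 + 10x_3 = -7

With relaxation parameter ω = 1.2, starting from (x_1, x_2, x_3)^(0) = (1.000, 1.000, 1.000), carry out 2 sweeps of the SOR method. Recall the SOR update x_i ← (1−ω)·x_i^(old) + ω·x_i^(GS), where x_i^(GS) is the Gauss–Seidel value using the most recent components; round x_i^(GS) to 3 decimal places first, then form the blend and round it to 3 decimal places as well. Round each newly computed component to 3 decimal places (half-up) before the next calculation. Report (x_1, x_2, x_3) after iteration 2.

(-0.394, -1.687, -0.049)

Iteration 1:
  x_1: GS value = (1 - (3)·1.000 - (-2)·1.000) / (-8) = 0.000;  x_1 ← (1−ω)·1.000 + ω·0.000 = -0.200
  x_2: GS value = (9 - (3)·-0.200 - (4)·1.000) / (-8) = -0.700;  x_2 ← (1−ω)·1.000 + ω·-0.700 = -1.040
  x_3: GS value = (-7 - (-3)·-0.200 - (4)·-1.040) / (10) = -0.344;  x_3 ← (1−ω)·1.000 + ω·-0.344 = -0.613
Iteration 2:
  x_1: GS value = (1 - (3)·-1.040 - (-2)·-0.613) / (-8) = -0.362;  x_1 ← (1−ω)·-0.200 + ω·-0.362 = -0.394
  x_2: GS value = (9 - (3)·-0.394 - (4)·-0.613) / (-8) = -1.579;  x_2 ← (1−ω)·-1.040 + ω·-1.579 = -1.687
  x_3: GS value = (-7 - (-3)·-0.394 - (4)·-1.687) / (10) = -0.143;  x_3 ← (1−ω)·-0.613 + ω·-0.143 = -0.049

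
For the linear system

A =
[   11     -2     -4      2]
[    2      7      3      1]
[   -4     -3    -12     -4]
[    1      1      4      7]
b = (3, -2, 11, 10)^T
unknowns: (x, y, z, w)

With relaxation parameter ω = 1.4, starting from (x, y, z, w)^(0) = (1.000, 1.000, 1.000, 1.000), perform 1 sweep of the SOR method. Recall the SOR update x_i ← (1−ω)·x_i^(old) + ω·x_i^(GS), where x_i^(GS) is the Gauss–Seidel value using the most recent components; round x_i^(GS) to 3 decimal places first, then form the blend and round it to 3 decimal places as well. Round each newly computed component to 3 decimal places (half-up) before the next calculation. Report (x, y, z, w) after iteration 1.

(0.490, -1.796, -1.750, 3.261)

Iteration 1:
  x: GS value = (3 - (-2)·1.000 - (-4)·1.000 - (2)·1.000) / (11) = 0.636;  x ← (1−ω)·1.000 + ω·0.636 = 0.490
  y: GS value = (-2 - (2)·0.490 - (3)·1.000 - (1)·1.000) / (7) = -0.997;  y ← (1−ω)·1.000 + ω·-0.997 = -1.796
  z: GS value = (11 - (-4)·0.490 - (-3)·-1.796 - (-4)·1.000) / (-12) = -0.964;  z ← (1−ω)·1.000 + ω·-0.964 = -1.750
  w: GS value = (10 - (1)·0.490 - (1)·-1.796 - (4)·-1.750) / (7) = 2.615;  w ← (1−ω)·1.000 + ω·2.615 = 3.261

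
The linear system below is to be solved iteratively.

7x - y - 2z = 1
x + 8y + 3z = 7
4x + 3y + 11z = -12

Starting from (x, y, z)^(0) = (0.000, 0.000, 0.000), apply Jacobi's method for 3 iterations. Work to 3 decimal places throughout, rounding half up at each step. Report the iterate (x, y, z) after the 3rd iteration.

Iteration 1:
  x = (1 - (-1)·0.000 - (-2)·0.000) / (7) = 0.143
  y = (7 - (1)·0.000 - (3)·0.000) / (8) = 0.875
  z = (-12 - (4)·0.000 - (3)·0.000) / (11) = -1.091
Iteration 2:
  x = (1 - (-1)·0.875 - (-2)·-1.091) / (7) = -0.044
  y = (7 - (1)·0.143 - (3)·-1.091) / (8) = 1.266
  z = (-12 - (4)·0.143 - (3)·0.875) / (11) = -1.382
Iteration 3:
  x = (1 - (-1)·1.266 - (-2)·-1.382) / (7) = -0.071
  y = (7 - (1)·-0.044 - (3)·-1.382) / (8) = 1.399
  z = (-12 - (4)·-0.044 - (3)·1.266) / (11) = -1.420

(-0.071, 1.399, -1.420)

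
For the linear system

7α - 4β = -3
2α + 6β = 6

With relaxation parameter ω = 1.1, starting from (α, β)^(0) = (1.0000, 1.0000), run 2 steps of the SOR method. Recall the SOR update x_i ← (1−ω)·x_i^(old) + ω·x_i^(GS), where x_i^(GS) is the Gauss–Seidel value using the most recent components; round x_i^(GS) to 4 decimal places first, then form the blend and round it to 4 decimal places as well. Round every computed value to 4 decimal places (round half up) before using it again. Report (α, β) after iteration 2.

Iteration 1:
  α: GS value = (-3 - (-4)·1.0000) / (7) = 0.1429;  α ← (1−ω)·1.0000 + ω·0.1429 = 0.0572
  β: GS value = (6 - (2)·0.0572) / (6) = 0.9809;  β ← (1−ω)·1.0000 + ω·0.9809 = 0.9790
Iteration 2:
  α: GS value = (-3 - (-4)·0.9790) / (7) = 0.1309;  α ← (1−ω)·0.0572 + ω·0.1309 = 0.1383
  β: GS value = (6 - (2)·0.1383) / (6) = 0.9539;  β ← (1−ω)·0.9790 + ω·0.9539 = 0.9514

(0.1383, 0.9514)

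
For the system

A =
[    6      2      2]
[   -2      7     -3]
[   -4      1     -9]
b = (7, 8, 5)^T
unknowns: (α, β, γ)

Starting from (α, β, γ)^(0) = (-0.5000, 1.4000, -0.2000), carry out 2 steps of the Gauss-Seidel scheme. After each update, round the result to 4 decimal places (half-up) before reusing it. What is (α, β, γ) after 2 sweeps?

(0.9928, 1.1032, -0.8742)

Iteration 1:
  α = (7 - (2)·1.4000 - (2)·-0.2000) / (6) = 0.7667
  β = (8 - (-2)·0.7667 - (-3)·-0.2000) / (7) = 1.2762
  γ = (5 - (-4)·0.7667 - (1)·1.2762) / (-9) = -0.7545
Iteration 2:
  α = (7 - (2)·1.2762 - (2)·-0.7545) / (6) = 0.9928
  β = (8 - (-2)·0.9928 - (-3)·-0.7545) / (7) = 1.1032
  γ = (5 - (-4)·0.9928 - (1)·1.1032) / (-9) = -0.8742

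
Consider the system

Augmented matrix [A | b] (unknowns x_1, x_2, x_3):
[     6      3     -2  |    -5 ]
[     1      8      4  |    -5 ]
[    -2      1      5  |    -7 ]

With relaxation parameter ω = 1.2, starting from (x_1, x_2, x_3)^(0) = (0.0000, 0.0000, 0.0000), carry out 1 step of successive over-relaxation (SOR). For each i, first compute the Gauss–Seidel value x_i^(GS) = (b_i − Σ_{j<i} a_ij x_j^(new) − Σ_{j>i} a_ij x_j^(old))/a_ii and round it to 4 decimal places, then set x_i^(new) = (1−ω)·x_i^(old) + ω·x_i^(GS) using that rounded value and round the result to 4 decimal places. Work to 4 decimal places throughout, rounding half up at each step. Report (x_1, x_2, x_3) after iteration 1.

(-1.0000, -0.6000, -2.0160)

Iteration 1:
  x_1: GS value = (-5 - (3)·0.0000 - (-2)·0.0000) / (6) = -0.8333;  x_1 ← (1−ω)·0.0000 + ω·-0.8333 = -1.0000
  x_2: GS value = (-5 - (1)·-1.0000 - (4)·0.0000) / (8) = -0.5000;  x_2 ← (1−ω)·0.0000 + ω·-0.5000 = -0.6000
  x_3: GS value = (-7 - (-2)·-1.0000 - (1)·-0.6000) / (5) = -1.6800;  x_3 ← (1−ω)·0.0000 + ω·-1.6800 = -2.0160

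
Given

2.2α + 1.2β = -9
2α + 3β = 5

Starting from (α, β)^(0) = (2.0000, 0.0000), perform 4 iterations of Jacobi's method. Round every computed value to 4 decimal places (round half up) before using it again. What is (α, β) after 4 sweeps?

Iteration 1:
  α = (-9 - (1.2)·0.0000) / (2.2) = -4.0909
  β = (5 - (2)·2.0000) / (3) = 0.3333
Iteration 2:
  α = (-9 - (1.2)·0.3333) / (2.2) = -4.2727
  β = (5 - (2)·-4.0909) / (3) = 4.3939
Iteration 3:
  α = (-9 - (1.2)·4.3939) / (2.2) = -6.4876
  β = (5 - (2)·-4.2727) / (3) = 4.5151
Iteration 4:
  α = (-9 - (1.2)·4.5151) / (2.2) = -6.5537
  β = (5 - (2)·-6.4876) / (3) = 5.9917

(-6.5537, 5.9917)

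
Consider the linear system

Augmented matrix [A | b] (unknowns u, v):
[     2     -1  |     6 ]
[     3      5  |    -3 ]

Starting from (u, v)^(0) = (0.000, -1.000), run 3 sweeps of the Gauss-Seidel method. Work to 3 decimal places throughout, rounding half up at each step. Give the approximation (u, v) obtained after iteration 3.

(2.115, -1.869)

Iteration 1:
  u = (6 - (-1)·-1.000) / (2) = 2.500
  v = (-3 - (3)·2.500) / (5) = -2.100
Iteration 2:
  u = (6 - (-1)·-2.100) / (2) = 1.950
  v = (-3 - (3)·1.950) / (5) = -1.770
Iteration 3:
  u = (6 - (-1)·-1.770) / (2) = 2.115
  v = (-3 - (3)·2.115) / (5) = -1.869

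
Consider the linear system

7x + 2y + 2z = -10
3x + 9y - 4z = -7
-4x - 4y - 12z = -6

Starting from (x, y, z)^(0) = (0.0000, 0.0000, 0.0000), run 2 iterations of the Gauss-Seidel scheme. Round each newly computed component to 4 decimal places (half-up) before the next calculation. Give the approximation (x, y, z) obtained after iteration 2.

(-1.6500, 0.2508, 0.9664)

Iteration 1:
  x = (-10 - (2)·0.0000 - (2)·0.0000) / (7) = -1.4286
  y = (-7 - (3)·-1.4286 - (-4)·0.0000) / (9) = -0.3016
  z = (-6 - (-4)·-1.4286 - (-4)·-0.3016) / (-12) = 1.0767
Iteration 2:
  x = (-10 - (2)·-0.3016 - (2)·1.0767) / (7) = -1.6500
  y = (-7 - (3)·-1.6500 - (-4)·1.0767) / (9) = 0.2508
  z = (-6 - (-4)·-1.6500 - (-4)·0.2508) / (-12) = 0.9664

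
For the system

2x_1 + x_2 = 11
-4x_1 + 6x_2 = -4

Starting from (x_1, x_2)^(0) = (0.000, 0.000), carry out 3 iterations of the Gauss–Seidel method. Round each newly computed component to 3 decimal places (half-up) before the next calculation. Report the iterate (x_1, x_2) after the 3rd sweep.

(4.500, 2.333)

Iteration 1:
  x_1 = (11 - (1)·0.000) / (2) = 5.500
  x_2 = (-4 - (-4)·5.500) / (6) = 3.000
Iteration 2:
  x_1 = (11 - (1)·3.000) / (2) = 4.000
  x_2 = (-4 - (-4)·4.000) / (6) = 2.000
Iteration 3:
  x_1 = (11 - (1)·2.000) / (2) = 4.500
  x_2 = (-4 - (-4)·4.500) / (6) = 2.333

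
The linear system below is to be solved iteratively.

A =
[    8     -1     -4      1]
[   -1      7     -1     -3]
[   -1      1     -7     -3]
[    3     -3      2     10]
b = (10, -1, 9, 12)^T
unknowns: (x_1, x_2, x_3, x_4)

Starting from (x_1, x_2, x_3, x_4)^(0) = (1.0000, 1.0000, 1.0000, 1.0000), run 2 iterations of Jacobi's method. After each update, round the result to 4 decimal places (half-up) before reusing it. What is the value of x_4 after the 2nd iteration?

1.1893

Iteration 1:
  x_1 = (10 - (-1)·1.0000 - (-4)·1.0000 - (1)·1.0000) / (8) = 1.7500
  x_2 = (-1 - (-1)·1.0000 - (-1)·1.0000 - (-3)·1.0000) / (7) = 0.5714
  x_3 = (9 - (-1)·1.0000 - (1)·1.0000 - (-3)·1.0000) / (-7) = -1.7143
  x_4 = (12 - (3)·1.0000 - (-3)·1.0000 - (2)·1.0000) / (10) = 1.0000
Iteration 2:
  x_1 = (10 - (-1)·0.5714 - (-4)·-1.7143 - (1)·1.0000) / (8) = 0.3393
  x_2 = (-1 - (-1)·1.7500 - (-1)·-1.7143 - (-3)·1.0000) / (7) = 0.2908
  x_3 = (9 - (-1)·1.7500 - (1)·0.5714 - (-3)·1.0000) / (-7) = -1.8827
  x_4 = (12 - (3)·1.7500 - (-3)·0.5714 - (2)·-1.7143) / (10) = 1.1893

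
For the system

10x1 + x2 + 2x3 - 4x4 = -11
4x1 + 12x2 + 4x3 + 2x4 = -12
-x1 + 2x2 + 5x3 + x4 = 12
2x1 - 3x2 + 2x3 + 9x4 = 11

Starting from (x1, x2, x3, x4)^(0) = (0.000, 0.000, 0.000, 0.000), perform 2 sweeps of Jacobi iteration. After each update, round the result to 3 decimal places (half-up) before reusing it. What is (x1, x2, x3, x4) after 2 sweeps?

Iteration 1:
  x1 = (-11 - (1)·0.000 - (2)·0.000 - (-4)·0.000) / (10) = -1.100
  x2 = (-12 - (4)·0.000 - (4)·0.000 - (2)·0.000) / (12) = -1.000
  x3 = (12 - (-1)·0.000 - (2)·0.000 - (1)·0.000) / (5) = 2.400
  x4 = (11 - (2)·0.000 - (-3)·0.000 - (2)·0.000) / (9) = 1.222
Iteration 2:
  x1 = (-11 - (1)·-1.000 - (2)·2.400 - (-4)·1.222) / (10) = -0.991
  x2 = (-12 - (4)·-1.100 - (4)·2.400 - (2)·1.222) / (12) = -1.637
  x3 = (12 - (-1)·-1.100 - (2)·-1.000 - (1)·1.222) / (5) = 2.336
  x4 = (11 - (2)·-1.100 - (-3)·-1.000 - (2)·2.400) / (9) = 0.600

(-0.991, -1.637, 2.336, 0.600)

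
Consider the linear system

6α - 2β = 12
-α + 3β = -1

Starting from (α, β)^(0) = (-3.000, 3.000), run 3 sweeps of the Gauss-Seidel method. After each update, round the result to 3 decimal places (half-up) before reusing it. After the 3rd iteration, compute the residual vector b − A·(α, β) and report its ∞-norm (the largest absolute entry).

Iteration 1:
  α = (12 - (-2)·3.000) / (6) = 3.000
  β = (-1 - (-1)·3.000) / (3) = 0.667
Iteration 2:
  α = (12 - (-2)·0.667) / (6) = 2.222
  β = (-1 - (-1)·2.222) / (3) = 0.407
Iteration 3:
  α = (12 - (-2)·0.407) / (6) = 2.136
  β = (-1 - (-1)·2.136) / (3) = 0.379
Residual b − A·x = (-0.058, -0.001); ∞-norm = 0.058

0.058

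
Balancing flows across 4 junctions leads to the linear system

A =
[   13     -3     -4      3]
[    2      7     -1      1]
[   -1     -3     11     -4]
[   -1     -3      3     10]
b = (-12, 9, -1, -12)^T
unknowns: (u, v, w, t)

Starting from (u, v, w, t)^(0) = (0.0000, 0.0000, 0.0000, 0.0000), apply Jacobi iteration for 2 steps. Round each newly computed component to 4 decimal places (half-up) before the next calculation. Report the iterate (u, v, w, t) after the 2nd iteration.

(-0.3774, 1.7079, -0.2605, -0.8793)

Iteration 1:
  u = (-12 - (-3)·0.0000 - (-4)·0.0000 - (3)·0.0000) / (13) = -0.9231
  v = (9 - (2)·0.0000 - (-1)·0.0000 - (1)·0.0000) / (7) = 1.2857
  w = (-1 - (-1)·0.0000 - (-3)·0.0000 - (-4)·0.0000) / (11) = -0.0909
  t = (-12 - (-1)·0.0000 - (-3)·0.0000 - (3)·0.0000) / (10) = -1.2000
Iteration 2:
  u = (-12 - (-3)·1.2857 - (-4)·-0.0909 - (3)·-1.2000) / (13) = -0.3774
  v = (9 - (2)·-0.9231 - (-1)·-0.0909 - (1)·-1.2000) / (7) = 1.7079
  w = (-1 - (-1)·-0.9231 - (-3)·1.2857 - (-4)·-1.2000) / (11) = -0.2605
  t = (-12 - (-1)·-0.9231 - (-3)·1.2857 - (3)·-0.0909) / (10) = -0.8793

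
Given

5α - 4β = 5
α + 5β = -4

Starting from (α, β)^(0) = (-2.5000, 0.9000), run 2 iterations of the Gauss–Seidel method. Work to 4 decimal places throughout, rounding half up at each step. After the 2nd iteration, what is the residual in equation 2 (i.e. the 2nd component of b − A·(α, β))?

0.0002

Iteration 1:
  α = (5 - (-4)·0.9000) / (5) = 1.7200
  β = (-4 - (1)·1.7200) / (5) = -1.1440
Iteration 2:
  α = (5 - (-4)·-1.1440) / (5) = 0.0848
  β = (-4 - (1)·0.0848) / (5) = -0.8170
Residual b − A·x = (1.3080, 0.0002)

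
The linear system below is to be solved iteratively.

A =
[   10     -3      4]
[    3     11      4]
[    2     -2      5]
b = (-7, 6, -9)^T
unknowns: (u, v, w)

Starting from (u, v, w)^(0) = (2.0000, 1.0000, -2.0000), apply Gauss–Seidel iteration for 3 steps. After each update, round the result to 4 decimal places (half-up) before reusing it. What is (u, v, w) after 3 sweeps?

(0.2025, 1.0321, -1.4682)

Iteration 1:
  u = (-7 - (-3)·1.0000 - (4)·-2.0000) / (10) = 0.4000
  v = (6 - (3)·0.4000 - (4)·-2.0000) / (11) = 1.1636
  w = (-9 - (2)·0.4000 - (-2)·1.1636) / (5) = -1.4946
Iteration 2:
  u = (-7 - (-3)·1.1636 - (4)·-1.4946) / (10) = 0.2469
  v = (6 - (3)·0.2469 - (4)·-1.4946) / (11) = 1.0216
  w = (-9 - (2)·0.2469 - (-2)·1.0216) / (5) = -1.4901
Iteration 3:
  u = (-7 - (-3)·1.0216 - (4)·-1.4901) / (10) = 0.2025
  v = (6 - (3)·0.2025 - (4)·-1.4901) / (11) = 1.0321
  w = (-9 - (2)·0.2025 - (-2)·1.0321) / (5) = -1.4682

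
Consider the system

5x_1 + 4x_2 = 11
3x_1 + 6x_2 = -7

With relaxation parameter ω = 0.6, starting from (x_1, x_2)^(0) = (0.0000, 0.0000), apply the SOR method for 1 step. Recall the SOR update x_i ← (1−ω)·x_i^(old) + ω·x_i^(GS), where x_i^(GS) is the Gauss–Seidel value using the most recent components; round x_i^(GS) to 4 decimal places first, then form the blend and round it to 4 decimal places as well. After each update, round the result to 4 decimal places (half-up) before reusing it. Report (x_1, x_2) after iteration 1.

(1.3200, -1.0960)

Iteration 1:
  x_1: GS value = (11 - (4)·0.0000) / (5) = 2.2000;  x_1 ← (1−ω)·0.0000 + ω·2.2000 = 1.3200
  x_2: GS value = (-7 - (3)·1.3200) / (6) = -1.8267;  x_2 ← (1−ω)·0.0000 + ω·-1.8267 = -1.0960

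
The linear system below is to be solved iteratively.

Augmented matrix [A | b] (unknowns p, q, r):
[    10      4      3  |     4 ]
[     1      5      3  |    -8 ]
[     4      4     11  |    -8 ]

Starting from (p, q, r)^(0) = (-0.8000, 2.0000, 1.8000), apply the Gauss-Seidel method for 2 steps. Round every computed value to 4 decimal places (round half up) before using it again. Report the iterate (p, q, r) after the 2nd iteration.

Iteration 1:
  p = (4 - (4)·2.0000 - (3)·1.8000) / (10) = -0.9400
  q = (-8 - (1)·-0.9400 - (3)·1.8000) / (5) = -2.4920
  r = (-8 - (4)·-0.9400 - (4)·-2.4920) / (11) = 0.5207
Iteration 2:
  p = (4 - (4)·-2.4920 - (3)·0.5207) / (10) = 1.2406
  q = (-8 - (1)·1.2406 - (3)·0.5207) / (5) = -2.1605
  r = (-8 - (4)·1.2406 - (4)·-2.1605) / (11) = -0.3928

(1.2406, -2.1605, -0.3928)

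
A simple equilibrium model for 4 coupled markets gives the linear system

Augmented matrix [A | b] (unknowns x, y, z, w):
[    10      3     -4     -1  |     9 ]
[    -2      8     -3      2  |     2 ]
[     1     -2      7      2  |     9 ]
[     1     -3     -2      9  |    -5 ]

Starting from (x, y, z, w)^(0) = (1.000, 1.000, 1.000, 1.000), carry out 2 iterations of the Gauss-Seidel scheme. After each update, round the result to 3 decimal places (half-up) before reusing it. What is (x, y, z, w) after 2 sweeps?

(1.093, 0.967, 1.472, -0.028)

Iteration 1:
  x = (9 - (3)·1.000 - (-4)·1.000 - (-1)·1.000) / (10) = 1.100
  y = (2 - (-2)·1.100 - (-3)·1.000 - (2)·1.000) / (8) = 0.650
  z = (9 - (1)·1.100 - (-2)·0.650 - (2)·1.000) / (7) = 1.029
  w = (-5 - (1)·1.100 - (-3)·0.650 - (-2)·1.029) / (9) = -0.232
Iteration 2:
  x = (9 - (3)·0.650 - (-4)·1.029 - (-1)·-0.232) / (10) = 1.093
  y = (2 - (-2)·1.093 - (-3)·1.029 - (2)·-0.232) / (8) = 0.967
  z = (9 - (1)·1.093 - (-2)·0.967 - (2)·-0.232) / (7) = 1.472
  w = (-5 - (1)·1.093 - (-3)·0.967 - (-2)·1.472) / (9) = -0.028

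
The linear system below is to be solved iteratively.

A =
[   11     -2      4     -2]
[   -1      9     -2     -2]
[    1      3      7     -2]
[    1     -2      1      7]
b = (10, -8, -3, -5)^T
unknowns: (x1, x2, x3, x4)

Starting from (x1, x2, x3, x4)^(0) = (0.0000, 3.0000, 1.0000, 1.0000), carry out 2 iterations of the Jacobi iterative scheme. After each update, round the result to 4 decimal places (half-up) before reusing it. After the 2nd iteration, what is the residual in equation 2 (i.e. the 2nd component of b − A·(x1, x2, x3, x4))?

0.4541

Iteration 1:
  x1 = (10 - (-2)·3.0000 - (4)·1.0000 - (-2)·1.0000) / (11) = 1.2727
  x2 = (-8 - (-1)·0.0000 - (-2)·1.0000 - (-2)·1.0000) / (9) = -0.4444
  x3 = (-3 - (1)·0.0000 - (3)·3.0000 - (-2)·1.0000) / (7) = -1.4286
  x4 = (-5 - (1)·0.0000 - (-2)·3.0000 - (1)·1.0000) / (7) = 0.0000
Iteration 2:
  x1 = (10 - (-2)·-0.4444 - (4)·-1.4286 - (-2)·0.0000) / (11) = 1.3478
  x2 = (-8 - (-1)·1.2727 - (-2)·-1.4286 - (-2)·0.0000) / (9) = -1.0649
  x3 = (-3 - (1)·1.2727 - (3)·-0.4444 - (-2)·0.0000) / (7) = -0.4199
  x4 = (-5 - (1)·1.2727 - (-2)·-0.4444 - (1)·-1.4286) / (7) = -0.8190
Residual b − A·x = (-6.9140, 0.4541, 0.1482, -2.3247)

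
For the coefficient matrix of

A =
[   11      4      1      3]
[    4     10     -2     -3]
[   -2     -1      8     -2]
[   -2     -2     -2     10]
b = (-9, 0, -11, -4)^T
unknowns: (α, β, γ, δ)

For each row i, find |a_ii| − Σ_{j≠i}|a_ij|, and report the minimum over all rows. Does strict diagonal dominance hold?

1

row 1: |11| − (4+1+3) = 3
row 2: |10| − (4+2+3) = 1
row 3: |8| − (2+1+2) = 3
row 4: |10| − (2+2+2) = 4
minimum over rows = 1 → strictly diagonally dominant (convergence guaranteed)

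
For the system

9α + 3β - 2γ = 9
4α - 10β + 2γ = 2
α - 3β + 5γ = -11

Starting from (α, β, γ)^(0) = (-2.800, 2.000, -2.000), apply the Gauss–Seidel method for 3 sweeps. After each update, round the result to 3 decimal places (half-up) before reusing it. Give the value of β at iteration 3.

Iteration 1:
  α = (9 - (3)·2.000 - (-2)·-2.000) / (9) = -0.111
  β = (2 - (4)·-0.111 - (2)·-2.000) / (-10) = -0.644
  γ = (-11 - (1)·-0.111 - (-3)·-0.644) / (5) = -2.564
Iteration 2:
  α = (9 - (3)·-0.644 - (-2)·-2.564) / (9) = 0.645
  β = (2 - (4)·0.645 - (2)·-2.564) / (-10) = -0.455
  γ = (-11 - (1)·0.645 - (-3)·-0.455) / (5) = -2.602
Iteration 3:
  α = (9 - (3)·-0.455 - (-2)·-2.602) / (9) = 0.573
  β = (2 - (4)·0.573 - (2)·-2.602) / (-10) = -0.491
  γ = (-11 - (1)·0.573 - (-3)·-0.491) / (5) = -2.609

-0.491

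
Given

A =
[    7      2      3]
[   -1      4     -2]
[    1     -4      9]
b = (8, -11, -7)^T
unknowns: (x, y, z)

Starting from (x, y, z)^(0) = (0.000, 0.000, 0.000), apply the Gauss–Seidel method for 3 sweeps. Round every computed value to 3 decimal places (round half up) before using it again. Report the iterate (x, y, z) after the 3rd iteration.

(3.069, -3.205, -2.543)

Iteration 1:
  x = (8 - (2)·0.000 - (3)·0.000) / (7) = 1.143
  y = (-11 - (-1)·1.143 - (-2)·0.000) / (4) = -2.464
  z = (-7 - (1)·1.143 - (-4)·-2.464) / (9) = -2.000
Iteration 2:
  x = (8 - (2)·-2.464 - (3)·-2.000) / (7) = 2.704
  y = (-11 - (-1)·2.704 - (-2)·-2.000) / (4) = -3.074
  z = (-7 - (1)·2.704 - (-4)·-3.074) / (9) = -2.444
Iteration 3:
  x = (8 - (2)·-3.074 - (3)·-2.444) / (7) = 3.069
  y = (-11 - (-1)·3.069 - (-2)·-2.444) / (4) = -3.205
  z = (-7 - (1)·3.069 - (-4)·-3.205) / (9) = -2.543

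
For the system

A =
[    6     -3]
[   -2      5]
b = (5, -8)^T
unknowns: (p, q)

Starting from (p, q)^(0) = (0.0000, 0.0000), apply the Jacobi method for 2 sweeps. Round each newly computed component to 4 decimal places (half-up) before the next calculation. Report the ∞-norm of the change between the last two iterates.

Iteration 1:
  p = (5 - (-3)·0.0000) / (6) = 0.8333
  q = (-8 - (-2)·0.0000) / (5) = -1.6000
Iteration 2:
  p = (5 - (-3)·-1.6000) / (6) = 0.0333
  q = (-8 - (-2)·0.8333) / (5) = -1.2667
Change: (-0.8000, 0.3333) → max |·| = 0.8000

0.8000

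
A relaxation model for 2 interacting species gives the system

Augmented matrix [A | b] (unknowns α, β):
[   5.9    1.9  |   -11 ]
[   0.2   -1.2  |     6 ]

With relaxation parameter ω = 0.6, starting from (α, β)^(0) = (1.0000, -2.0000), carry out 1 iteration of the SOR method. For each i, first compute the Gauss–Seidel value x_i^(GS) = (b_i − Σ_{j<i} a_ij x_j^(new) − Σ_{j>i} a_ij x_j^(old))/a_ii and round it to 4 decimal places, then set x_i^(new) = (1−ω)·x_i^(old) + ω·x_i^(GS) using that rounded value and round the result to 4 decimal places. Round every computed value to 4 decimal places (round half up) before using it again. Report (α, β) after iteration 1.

(-0.3322, -3.8332)

Iteration 1:
  α: GS value = (-11 - (1.9)·-2.0000) / (5.9) = -1.2203;  α ← (1−ω)·1.0000 + ω·-1.2203 = -0.3322
  β: GS value = (6 - (0.2)·-0.3322) / (-1.2) = -5.0554;  β ← (1−ω)·-2.0000 + ω·-5.0554 = -3.8332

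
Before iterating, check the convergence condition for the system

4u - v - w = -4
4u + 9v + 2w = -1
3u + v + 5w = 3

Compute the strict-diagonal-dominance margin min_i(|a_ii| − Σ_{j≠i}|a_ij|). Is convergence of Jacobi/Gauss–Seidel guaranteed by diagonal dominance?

row 1: |4| − (1+1) = 2
row 2: |9| − (4+2) = 3
row 3: |5| − (3+1) = 1
minimum over rows = 1 → strictly diagonally dominant (convergence guaranteed)

1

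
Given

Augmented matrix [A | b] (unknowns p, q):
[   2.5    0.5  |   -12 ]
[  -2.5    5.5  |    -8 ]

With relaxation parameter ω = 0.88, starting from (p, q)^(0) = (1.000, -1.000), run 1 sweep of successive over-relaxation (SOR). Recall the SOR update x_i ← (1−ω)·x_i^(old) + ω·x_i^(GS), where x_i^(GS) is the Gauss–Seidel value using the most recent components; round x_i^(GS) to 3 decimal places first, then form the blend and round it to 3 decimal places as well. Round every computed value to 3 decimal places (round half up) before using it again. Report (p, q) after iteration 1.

(-3.928, -2.971)

Iteration 1:
  p: GS value = (-12 - (0.5)·-1.000) / (2.5) = -4.600;  p ← (1−ω)·1.000 + ω·-4.600 = -3.928
  q: GS value = (-8 - (-2.5)·-3.928) / (5.5) = -3.240;  q ← (1−ω)·-1.000 + ω·-3.240 = -2.971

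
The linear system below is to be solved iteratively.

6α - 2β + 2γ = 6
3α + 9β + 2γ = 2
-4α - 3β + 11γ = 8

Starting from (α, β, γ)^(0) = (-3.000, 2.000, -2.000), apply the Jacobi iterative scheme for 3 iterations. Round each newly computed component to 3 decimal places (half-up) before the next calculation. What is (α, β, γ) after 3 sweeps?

Iteration 1:
  α = (6 - (-2)·2.000 - (2)·-2.000) / (6) = 2.333
  β = (2 - (3)·-3.000 - (2)·-2.000) / (9) = 1.667
  γ = (8 - (-4)·-3.000 - (-3)·2.000) / (11) = 0.182
Iteration 2:
  α = (6 - (-2)·1.667 - (2)·0.182) / (6) = 1.495
  β = (2 - (3)·2.333 - (2)·0.182) / (9) = -0.596
  γ = (8 - (-4)·2.333 - (-3)·1.667) / (11) = 2.030
Iteration 3:
  α = (6 - (-2)·-0.596 - (2)·2.030) / (6) = 0.125
  β = (2 - (3)·1.495 - (2)·2.030) / (9) = -0.727
  γ = (8 - (-4)·1.495 - (-3)·-0.596) / (11) = 1.108

(0.125, -0.727, 1.108)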